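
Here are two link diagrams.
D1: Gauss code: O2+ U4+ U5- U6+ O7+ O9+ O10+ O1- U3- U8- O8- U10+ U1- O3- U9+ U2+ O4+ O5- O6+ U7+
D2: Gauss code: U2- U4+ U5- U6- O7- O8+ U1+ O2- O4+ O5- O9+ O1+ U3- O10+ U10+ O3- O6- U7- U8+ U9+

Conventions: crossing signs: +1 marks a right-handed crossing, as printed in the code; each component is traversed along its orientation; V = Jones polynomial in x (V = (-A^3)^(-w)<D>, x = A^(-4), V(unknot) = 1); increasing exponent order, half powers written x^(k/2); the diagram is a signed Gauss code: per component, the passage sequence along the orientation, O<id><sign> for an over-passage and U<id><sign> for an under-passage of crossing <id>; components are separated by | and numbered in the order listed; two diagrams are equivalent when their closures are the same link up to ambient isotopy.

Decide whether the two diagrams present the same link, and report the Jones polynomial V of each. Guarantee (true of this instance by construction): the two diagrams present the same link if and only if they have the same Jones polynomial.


equivalent: no
V(D1) = x + x^3 - x^4  (w +2, c 10, <D> = -A^-10 + A^-6 + A^2)
V(D2) = 1  (w 0, c 10, <D> = 1)
why: 2 values of V(x) split the 2 diagrams


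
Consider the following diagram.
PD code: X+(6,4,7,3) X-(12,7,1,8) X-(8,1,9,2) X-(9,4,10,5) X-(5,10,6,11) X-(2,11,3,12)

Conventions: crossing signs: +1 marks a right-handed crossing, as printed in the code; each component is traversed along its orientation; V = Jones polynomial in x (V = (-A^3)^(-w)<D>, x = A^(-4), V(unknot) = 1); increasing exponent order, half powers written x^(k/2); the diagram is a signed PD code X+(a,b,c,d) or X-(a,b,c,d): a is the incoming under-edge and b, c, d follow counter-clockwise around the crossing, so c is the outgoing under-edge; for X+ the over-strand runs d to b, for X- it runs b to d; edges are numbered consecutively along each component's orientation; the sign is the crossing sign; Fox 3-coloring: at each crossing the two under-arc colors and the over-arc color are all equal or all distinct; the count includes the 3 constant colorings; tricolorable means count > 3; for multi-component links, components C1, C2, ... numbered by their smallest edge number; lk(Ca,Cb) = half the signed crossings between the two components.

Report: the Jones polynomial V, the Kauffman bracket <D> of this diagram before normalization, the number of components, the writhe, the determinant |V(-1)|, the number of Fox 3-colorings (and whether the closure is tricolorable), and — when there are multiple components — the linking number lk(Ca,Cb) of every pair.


V(x) = -x^-6 + x^-5 - x^-4 + 2x^-3 - x^-2 + x^-1
bracket: A^-8 - A^-4 + 2 - A^4 + A^8 - A^12, w = -4
1 component, writhe -4, over 6 crossings
det 7, colorings 3 of 3^6 — not tricolorable
observation: |V(-1)| = 7: so not tricolorable, since 3 does not divide 7


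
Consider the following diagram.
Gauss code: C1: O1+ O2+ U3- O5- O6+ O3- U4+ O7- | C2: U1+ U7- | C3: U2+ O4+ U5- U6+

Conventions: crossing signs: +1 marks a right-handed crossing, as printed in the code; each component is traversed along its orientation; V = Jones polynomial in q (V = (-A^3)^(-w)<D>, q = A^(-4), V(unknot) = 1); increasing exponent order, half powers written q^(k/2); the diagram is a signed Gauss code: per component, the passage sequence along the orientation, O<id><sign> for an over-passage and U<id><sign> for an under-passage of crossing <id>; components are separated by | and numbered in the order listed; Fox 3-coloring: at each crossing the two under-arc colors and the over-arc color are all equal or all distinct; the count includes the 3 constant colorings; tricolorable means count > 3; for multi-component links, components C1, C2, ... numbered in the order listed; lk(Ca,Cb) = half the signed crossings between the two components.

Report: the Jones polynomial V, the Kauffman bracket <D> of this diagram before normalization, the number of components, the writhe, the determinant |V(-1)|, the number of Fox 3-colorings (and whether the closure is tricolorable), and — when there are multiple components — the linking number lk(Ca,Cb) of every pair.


V = 1 + q + q^2 + q^3
<D> = -A^-9 - A^-5 - A^-1 - A^3 (w = +1)
3 components over 7 crossings, w = +1
lk(C1,C2): 0
lk(C1,C3) = +1
linking number lk(C2,C3) = 0
9 Fox colorings among 3^7, |V(-1)| = 0: tricolorable
why: the 3 component pairs carry total linking +1


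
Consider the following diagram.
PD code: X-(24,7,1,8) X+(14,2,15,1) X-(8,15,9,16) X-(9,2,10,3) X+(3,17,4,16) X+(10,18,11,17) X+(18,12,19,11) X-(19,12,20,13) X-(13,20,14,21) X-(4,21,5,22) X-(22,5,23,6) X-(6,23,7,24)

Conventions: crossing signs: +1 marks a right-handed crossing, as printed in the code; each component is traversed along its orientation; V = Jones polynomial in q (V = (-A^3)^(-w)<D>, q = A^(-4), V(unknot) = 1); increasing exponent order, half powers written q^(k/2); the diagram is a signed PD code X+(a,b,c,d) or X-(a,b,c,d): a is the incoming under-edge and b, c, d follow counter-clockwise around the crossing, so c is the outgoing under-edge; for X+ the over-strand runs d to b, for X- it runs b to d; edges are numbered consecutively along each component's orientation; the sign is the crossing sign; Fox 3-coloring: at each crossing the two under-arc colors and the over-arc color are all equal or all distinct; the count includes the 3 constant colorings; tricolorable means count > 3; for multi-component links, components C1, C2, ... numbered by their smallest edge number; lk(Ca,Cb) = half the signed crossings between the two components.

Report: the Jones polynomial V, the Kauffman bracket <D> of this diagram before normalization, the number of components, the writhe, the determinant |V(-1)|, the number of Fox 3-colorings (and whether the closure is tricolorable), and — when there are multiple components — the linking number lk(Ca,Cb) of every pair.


Jones polynomial: V(q) = -q^-4 + q^-3 + q^-1
<D> = A^-8 + 1 - A^4; writhe -4
components 1, writhe -4 (12 crossings)
3-colorings: 9 of 3^12, det 3 — tricolorable
note: w = -4 shifts under R1 moves; the (-A^3)^(4) factor cancels that in V


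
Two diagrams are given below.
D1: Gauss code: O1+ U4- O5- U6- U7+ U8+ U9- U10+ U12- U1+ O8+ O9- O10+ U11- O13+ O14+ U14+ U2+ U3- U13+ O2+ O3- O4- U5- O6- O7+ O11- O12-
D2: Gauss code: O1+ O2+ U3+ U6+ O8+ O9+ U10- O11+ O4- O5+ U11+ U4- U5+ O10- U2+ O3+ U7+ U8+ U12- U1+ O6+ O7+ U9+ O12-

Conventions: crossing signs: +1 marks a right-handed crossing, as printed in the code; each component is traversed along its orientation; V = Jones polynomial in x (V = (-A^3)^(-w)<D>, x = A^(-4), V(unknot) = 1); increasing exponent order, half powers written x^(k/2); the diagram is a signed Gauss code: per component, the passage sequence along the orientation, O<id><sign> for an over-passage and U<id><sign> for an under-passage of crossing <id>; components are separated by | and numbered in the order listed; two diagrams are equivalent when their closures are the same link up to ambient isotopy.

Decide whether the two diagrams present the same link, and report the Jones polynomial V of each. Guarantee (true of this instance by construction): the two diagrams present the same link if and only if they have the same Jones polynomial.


equivalent: no
D1 (bracket A^4 + A^12 - A^16; 14 crossings at w = 0): V = -x^-4 + x^-3 + x^-1
D2 (bracket -A^-10 + A^-6 - A^-2 + A^2 + A^10; 12 crossings at w = +6): V = x^2 + x^4 - x^5 + x^6 - x^7
key observation: 2 values of V(x) split the 2 diagrams


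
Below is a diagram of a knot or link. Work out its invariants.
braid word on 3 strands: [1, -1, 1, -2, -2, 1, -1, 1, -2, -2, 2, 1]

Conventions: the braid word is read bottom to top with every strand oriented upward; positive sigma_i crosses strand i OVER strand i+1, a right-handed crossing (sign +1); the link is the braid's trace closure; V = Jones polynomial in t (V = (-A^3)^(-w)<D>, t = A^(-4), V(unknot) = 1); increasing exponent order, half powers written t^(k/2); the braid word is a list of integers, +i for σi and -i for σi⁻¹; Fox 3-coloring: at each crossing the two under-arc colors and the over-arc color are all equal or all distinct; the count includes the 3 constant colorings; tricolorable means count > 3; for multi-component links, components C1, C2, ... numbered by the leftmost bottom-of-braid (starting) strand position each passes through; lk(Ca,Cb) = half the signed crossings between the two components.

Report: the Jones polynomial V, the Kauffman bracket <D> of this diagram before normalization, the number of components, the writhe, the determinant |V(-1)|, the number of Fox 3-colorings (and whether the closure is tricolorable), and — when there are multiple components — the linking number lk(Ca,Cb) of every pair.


V(t) = -t^-3 + 2t^-2 - 2t^-1 + 3 - 2t + 2t^2 - t^3
bracket: -A^-12 + 2A^-8 - 2A^-4 + 3 - 2A^4 + 2A^8 - A^12, w = 0
1 component, writhe 0, over 12 crossings
det 13, colorings 3 of 3^12 — not tricolorable
observation: V spans 6 powers of t: at least 6 crossings in any diagram


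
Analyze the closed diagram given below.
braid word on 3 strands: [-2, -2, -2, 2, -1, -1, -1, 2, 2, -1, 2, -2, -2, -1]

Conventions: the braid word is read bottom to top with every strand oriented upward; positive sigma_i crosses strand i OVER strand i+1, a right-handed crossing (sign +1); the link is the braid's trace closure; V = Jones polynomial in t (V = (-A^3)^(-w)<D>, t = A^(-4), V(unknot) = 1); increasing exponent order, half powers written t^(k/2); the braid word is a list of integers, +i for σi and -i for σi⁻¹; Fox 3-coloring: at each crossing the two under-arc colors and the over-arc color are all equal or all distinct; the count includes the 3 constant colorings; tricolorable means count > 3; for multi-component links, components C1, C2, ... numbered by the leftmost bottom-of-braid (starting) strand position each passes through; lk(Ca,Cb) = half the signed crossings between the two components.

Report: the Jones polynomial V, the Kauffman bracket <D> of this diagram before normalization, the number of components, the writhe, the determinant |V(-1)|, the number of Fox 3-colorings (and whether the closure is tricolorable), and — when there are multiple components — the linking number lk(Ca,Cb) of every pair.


V = -t^-9 + 2t^-8 - 3t^-7 + 3t^-6 - 3t^-5 + 3t^-4 - t^-3 + t^-2
<D> = A^-10 - A^-6 + 3A^-2 - 3A^2 + 3A^6 - 3A^10 + 2A^14 - A^18 (w = -6)
1 component over 14 crossings, w = -6
3 Fox colorings among 3^14, |V(-1)| = 17: not tricolorable
why: det 17 = |V(-1)|; not divisible by 3, so not tricolorable


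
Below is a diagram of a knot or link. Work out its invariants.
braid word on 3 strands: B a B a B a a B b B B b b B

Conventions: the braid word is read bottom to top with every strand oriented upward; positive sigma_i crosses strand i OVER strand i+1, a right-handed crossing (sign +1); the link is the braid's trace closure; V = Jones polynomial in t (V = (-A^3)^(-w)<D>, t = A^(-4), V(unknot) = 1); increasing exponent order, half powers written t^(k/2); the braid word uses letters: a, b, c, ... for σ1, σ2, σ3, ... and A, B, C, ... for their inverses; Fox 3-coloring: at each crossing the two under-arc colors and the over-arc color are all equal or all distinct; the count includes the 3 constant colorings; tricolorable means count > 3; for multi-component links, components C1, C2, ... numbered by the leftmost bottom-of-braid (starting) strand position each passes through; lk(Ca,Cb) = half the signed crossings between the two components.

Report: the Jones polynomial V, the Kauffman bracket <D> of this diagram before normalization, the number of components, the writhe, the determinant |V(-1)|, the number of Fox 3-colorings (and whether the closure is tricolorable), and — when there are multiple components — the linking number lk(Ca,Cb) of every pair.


V = t^-4 - 3t^-3 + 5t^-2 - 6t^-1 + 7 - 6t + 5t^2 - 3t^3 + t^4
<D> = A^-16 - 3A^-12 + 5A^-8 - 6A^-4 + 7 - 6A^4 + 5A^8 - 3A^12 + A^16 (w = 0)
1 component over 14 crossings, w = 0
3 Fox colorings among 3^14, |V(-1)| = 37: not tricolorable
why: palindromic: swapping t for 1/t fixes V


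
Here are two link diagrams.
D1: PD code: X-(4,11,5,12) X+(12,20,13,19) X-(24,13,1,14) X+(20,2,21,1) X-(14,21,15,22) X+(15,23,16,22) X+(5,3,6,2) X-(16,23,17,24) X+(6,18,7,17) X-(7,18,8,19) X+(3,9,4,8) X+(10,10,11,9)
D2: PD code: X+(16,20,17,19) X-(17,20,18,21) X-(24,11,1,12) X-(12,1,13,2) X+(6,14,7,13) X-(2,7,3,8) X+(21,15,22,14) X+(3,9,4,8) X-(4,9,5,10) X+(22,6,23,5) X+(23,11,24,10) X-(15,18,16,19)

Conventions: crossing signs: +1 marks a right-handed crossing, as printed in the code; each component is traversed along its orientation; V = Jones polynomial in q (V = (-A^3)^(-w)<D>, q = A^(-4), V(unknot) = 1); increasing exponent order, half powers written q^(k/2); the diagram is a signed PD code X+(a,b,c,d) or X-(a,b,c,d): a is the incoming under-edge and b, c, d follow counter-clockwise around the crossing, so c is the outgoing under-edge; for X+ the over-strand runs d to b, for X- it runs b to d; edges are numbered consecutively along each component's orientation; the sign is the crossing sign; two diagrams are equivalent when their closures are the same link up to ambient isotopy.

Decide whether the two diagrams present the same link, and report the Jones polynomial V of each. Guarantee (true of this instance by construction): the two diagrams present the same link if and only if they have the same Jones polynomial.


same link: yes
V(D1) = q^-2 - q^-1 + 1 - q + q^2  [12 crossings, <D> = A^-2 - A^2 + A^6 - A^10 + A^14, w = +2]
V(D2) = q^-2 - q^-1 + 1 - q + q^2  [12 crossings, <D> = A^-8 - A^-4 + 1 - A^4 + A^8, w = 0]
insight: all 2 diagrams share one V(q), hence one class


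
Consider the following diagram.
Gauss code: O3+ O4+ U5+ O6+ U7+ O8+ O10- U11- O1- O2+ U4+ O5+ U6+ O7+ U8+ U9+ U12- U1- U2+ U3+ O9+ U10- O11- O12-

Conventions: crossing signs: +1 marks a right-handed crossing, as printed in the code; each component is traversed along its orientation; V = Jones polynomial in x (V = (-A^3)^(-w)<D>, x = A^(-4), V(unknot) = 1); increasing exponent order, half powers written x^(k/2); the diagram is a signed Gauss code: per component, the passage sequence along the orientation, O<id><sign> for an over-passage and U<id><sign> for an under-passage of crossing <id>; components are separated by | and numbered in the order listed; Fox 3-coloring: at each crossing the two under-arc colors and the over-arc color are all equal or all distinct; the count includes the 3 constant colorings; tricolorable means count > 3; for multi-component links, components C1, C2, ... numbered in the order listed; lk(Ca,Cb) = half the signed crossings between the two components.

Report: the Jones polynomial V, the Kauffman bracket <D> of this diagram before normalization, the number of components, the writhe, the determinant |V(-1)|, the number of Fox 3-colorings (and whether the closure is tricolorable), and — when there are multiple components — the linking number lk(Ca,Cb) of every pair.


Jones polynomial: V(x) = x + x^3 - x^4
<D> = -A^-4 + 1 + A^8; writhe +4
components 1, writhe +4 (12 crossings)
3-colorings: 9 of 3^12, det 3 — tricolorable
note: the span of V is 3, forcing >= 3 crossings in any diagram


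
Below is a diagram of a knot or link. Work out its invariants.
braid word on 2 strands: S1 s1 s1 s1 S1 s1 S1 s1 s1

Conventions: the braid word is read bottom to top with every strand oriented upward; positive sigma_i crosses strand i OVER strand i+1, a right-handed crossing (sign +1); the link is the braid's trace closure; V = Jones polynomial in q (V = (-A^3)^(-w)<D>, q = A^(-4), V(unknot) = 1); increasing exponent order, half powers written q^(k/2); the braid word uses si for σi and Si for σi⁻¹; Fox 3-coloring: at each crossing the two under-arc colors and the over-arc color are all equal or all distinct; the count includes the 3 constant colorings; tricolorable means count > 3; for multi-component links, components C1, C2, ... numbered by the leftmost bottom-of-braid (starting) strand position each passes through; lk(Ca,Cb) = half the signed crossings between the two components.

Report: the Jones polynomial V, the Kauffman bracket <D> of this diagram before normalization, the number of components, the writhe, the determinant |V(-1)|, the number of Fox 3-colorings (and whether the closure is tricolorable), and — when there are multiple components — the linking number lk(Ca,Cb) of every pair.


Jones polynomial: V(q) = q + q^3 - q^4
<D> = A^-7 - A^-3 - A^5; writhe +3
components 1, writhe +3 (9 crossings)
3-colorings: 9 of 3^9, det 3 — tricolorable
note: the span of V is 3, forcing >= 3 crossings in any diagram


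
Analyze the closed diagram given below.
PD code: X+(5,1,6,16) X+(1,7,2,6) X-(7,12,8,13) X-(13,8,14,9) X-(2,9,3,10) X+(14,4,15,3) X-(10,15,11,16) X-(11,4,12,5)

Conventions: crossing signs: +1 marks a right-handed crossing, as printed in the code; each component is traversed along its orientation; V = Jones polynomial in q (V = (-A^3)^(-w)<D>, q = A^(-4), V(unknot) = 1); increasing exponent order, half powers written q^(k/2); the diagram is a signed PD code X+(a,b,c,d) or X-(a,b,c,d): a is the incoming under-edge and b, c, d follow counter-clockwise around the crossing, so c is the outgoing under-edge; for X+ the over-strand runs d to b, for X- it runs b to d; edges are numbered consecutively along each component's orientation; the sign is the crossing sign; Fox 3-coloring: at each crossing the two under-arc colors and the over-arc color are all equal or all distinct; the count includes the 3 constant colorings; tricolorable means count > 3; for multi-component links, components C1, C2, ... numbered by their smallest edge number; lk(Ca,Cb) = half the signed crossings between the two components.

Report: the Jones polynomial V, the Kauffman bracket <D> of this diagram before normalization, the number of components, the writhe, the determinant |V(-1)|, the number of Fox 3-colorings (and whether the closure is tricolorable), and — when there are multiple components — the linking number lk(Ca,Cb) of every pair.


V(q) = -q^-5 + q^-4 - q^-3 + 2q^-2 - q^-1 + 2 - q
bracket: -A^-10 + 2A^-6 - A^-2 + 2A^2 - A^6 + A^10 - A^14, w = -2
1 component, writhe -2, over 8 crossings
det 9, colorings 9 of 3^8 — tricolorable
observation: V spans 6 powers of q: at least 6 crossings in any diagram


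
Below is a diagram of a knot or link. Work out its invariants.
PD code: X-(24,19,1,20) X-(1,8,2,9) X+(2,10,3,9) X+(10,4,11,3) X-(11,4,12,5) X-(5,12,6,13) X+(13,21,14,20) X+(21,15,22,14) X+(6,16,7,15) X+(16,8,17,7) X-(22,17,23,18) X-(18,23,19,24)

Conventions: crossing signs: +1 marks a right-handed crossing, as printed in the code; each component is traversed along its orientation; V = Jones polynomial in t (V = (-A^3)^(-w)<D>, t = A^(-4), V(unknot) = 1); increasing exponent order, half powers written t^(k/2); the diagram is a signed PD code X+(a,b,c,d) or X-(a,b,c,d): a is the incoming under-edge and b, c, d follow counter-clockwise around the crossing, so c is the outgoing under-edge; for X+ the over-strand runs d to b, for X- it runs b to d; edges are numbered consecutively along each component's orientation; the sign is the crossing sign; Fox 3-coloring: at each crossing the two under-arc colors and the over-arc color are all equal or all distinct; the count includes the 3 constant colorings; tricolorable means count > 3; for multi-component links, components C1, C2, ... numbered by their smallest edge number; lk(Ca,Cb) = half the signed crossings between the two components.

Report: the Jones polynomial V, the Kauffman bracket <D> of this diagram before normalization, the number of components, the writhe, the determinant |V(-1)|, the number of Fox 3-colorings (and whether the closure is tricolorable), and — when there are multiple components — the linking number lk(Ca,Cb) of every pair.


Jones polynomial: V(t) = -t^-3 + 2t^-2 - 2t^-1 + 3 - 2t + 2t^2 - t^3
<D> = -A^-12 + 2A^-8 - 2A^-4 + 3 - 2A^4 + 2A^8 - A^12; writhe 0
components 1, writhe 0 (12 crossings)
3-colorings: 3 of 3^12, det 13 — not tricolorable
note: w = 0 shifts under R1 moves; the (-A^3)^(0) factor cancels that in V


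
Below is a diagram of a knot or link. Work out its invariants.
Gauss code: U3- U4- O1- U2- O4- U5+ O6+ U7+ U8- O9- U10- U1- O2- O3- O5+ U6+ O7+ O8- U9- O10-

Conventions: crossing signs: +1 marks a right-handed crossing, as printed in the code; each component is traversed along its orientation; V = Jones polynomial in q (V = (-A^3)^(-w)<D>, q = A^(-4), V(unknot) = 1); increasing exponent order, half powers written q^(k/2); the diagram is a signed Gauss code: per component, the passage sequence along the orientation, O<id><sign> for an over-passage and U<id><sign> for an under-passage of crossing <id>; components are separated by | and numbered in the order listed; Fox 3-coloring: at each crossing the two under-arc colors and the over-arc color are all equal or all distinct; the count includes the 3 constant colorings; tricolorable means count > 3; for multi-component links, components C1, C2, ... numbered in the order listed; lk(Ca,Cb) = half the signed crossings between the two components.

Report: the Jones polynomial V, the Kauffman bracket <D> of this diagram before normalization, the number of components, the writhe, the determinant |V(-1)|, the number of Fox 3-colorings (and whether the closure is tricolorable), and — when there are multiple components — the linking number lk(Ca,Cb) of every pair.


V(q) = -q^-4 + q^-3 + q^-1
bracket: A^-8 + 1 - A^4, w = -4
1 component, writhe -4, over 10 crossings
det 3, colorings 9 of 3^10 — tricolorable
observation: |V(-1)| = 3: so tricolorable, since 3 divides 3


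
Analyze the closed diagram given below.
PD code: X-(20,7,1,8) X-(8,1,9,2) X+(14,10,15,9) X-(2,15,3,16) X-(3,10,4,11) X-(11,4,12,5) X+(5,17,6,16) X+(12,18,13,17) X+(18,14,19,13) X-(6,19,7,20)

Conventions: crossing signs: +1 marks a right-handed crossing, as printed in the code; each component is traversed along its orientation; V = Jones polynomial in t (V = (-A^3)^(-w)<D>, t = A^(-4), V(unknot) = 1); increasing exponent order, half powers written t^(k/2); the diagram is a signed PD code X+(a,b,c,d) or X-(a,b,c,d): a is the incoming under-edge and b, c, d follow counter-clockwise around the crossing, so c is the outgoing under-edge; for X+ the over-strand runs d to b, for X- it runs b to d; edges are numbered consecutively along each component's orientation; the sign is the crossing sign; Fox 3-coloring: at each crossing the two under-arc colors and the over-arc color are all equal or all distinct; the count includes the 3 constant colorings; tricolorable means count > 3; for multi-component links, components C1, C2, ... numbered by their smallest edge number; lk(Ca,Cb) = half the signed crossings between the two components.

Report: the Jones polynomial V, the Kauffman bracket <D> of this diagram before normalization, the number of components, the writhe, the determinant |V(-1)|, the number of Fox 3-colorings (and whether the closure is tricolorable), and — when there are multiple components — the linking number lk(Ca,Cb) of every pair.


Jones polynomial: V(t) = -t^-6 + 2t^-5 - 4t^-4 + 5t^-3 - 4t^-2 + 5t^-1 - 3 + 2t - t^2
<D> = -A^-14 + 2A^-10 - 3A^-6 + 5A^-2 - 4A^2 + 5A^6 - 4A^10 + 2A^14 - A^18; writhe -2
components 1, writhe -2 (10 crossings)
3-colorings: 9 of 3^10, det 27 — tricolorable
note: det 27 = |V(-1)|; divisible by 3, so tricolorable


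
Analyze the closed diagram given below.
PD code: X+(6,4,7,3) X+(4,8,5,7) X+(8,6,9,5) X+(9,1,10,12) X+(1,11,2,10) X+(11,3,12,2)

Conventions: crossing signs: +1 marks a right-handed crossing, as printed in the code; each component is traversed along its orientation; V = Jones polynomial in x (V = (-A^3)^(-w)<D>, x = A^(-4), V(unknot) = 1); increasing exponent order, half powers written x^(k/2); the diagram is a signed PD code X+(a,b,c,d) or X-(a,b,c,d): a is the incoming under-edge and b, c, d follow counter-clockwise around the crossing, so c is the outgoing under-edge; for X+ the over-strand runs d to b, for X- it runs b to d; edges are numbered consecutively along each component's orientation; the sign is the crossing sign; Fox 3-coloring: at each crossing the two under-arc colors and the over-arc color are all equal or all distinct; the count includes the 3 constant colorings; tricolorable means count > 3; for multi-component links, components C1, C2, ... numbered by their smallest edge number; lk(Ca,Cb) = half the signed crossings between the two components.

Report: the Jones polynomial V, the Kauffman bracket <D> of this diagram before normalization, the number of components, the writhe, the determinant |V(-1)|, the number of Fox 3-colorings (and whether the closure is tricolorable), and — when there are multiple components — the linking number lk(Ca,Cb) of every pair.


V = x^2 + 2x^4 - 2x^5 + x^6 - 2x^7 + x^8
<D> = A^-14 - 2A^-10 + A^-6 - 2A^-2 + 2A^2 + A^10 (w = +6)
1 component over 6 crossings, w = +6
27 Fox colorings among 3^6, |V(-1)| = 9: tricolorable
why: the span of V is 6, forcing >= 6 crossings in any diagram


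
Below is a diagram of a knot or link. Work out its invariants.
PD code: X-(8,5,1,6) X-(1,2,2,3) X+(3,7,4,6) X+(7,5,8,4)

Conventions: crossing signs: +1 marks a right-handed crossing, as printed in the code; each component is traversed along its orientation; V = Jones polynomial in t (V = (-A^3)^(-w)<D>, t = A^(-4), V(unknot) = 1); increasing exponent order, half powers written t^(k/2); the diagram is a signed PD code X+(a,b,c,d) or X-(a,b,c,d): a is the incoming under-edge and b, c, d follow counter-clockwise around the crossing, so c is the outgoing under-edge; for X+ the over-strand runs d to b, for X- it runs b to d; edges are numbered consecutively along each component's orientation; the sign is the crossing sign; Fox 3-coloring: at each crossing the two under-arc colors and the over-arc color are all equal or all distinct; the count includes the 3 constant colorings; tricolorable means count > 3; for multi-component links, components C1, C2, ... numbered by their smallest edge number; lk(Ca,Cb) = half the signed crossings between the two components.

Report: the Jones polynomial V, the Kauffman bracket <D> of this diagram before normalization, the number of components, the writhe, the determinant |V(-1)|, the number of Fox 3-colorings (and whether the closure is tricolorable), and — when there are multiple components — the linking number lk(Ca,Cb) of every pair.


V(t) = 1
bracket: 1, w = 0
1 component, writhe 0, over 4 crossings
det 1, colorings 3 of 3^4 — not tricolorable
observation: det 1 = |V(-1)|; not divisible by 3, so not tricolorable


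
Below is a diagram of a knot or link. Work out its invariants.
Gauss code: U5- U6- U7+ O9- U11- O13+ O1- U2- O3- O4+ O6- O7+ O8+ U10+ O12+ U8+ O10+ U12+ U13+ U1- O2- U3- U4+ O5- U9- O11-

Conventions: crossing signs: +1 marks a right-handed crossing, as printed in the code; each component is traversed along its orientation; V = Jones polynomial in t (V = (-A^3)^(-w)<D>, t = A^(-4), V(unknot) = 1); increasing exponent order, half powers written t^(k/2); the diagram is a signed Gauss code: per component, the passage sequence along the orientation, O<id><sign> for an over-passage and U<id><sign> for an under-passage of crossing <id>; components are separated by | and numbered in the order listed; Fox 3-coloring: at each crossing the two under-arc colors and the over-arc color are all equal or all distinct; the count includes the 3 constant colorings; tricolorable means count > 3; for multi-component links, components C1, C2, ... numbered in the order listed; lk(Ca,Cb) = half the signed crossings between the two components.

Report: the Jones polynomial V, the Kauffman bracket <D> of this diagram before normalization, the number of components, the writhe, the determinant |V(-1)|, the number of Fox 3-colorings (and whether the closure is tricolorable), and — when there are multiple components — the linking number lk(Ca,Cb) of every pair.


V = -t^-3 + t^-2 - t^-1 + 3 - t + t^2 - t^3
<D> = A^-15 - A^-11 + A^-7 - 3A^-3 + A - A^5 + A^9 (w = -1)
1 component over 13 crossings, w = -1
27 Fox colorings among 3^13, |V(-1)| = 9: tricolorable
why: the span of V is 6, forcing >= 6 crossings in any diagram


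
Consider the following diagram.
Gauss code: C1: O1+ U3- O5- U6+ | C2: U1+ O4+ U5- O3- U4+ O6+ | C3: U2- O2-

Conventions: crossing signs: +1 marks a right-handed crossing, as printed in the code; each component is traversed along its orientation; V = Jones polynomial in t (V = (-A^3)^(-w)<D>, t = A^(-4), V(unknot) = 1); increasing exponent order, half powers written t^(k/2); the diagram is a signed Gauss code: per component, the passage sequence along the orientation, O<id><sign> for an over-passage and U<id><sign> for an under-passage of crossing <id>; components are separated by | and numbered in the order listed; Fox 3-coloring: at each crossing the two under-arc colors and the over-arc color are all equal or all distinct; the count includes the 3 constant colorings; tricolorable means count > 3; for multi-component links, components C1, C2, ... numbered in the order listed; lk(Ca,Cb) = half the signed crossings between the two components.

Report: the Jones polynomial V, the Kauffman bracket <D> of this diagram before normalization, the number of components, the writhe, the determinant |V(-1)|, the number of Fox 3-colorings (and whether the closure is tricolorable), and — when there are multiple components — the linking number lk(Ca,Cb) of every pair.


Jones polynomial: V(t) = t^-2 + 1 + t + t^2 + t^3 - t^4
<D> = -A^-16 + A^-12 + A^-8 + A^-4 + 1 + A^8; writhe 0
components 3, writhe 0 (6 crossings)
linking number lk(C1,C2) = 0
lk(C1,C3): 0
lk(C2,C3) = 0
3-colorings: 9 of 3^6, det 0 — tricolorable
note: every pair of the 3 components has lk = 0


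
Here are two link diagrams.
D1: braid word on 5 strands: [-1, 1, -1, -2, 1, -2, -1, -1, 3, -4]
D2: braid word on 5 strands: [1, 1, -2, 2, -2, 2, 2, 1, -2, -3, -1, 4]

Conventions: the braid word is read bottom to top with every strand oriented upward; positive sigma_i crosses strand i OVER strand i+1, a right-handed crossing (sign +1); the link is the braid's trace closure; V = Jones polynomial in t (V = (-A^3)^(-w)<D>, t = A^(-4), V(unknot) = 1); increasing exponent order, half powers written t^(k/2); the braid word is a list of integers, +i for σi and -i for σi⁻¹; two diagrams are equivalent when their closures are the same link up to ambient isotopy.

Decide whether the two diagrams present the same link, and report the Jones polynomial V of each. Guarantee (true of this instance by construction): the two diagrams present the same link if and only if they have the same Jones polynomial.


same link: no
V(D1) = -t^-6 + t^-5 - t^-4 + 2t^-3 - t^-2 + t^-1  [10 crossings, <D> = A^-8 - A^-4 + 2 - A^4 + A^8 - A^12, w = -4]
V(D2) = 1  (w +2, c 12, <D> = A^6)
note: 2 values of V(t) split the 2 diagrams


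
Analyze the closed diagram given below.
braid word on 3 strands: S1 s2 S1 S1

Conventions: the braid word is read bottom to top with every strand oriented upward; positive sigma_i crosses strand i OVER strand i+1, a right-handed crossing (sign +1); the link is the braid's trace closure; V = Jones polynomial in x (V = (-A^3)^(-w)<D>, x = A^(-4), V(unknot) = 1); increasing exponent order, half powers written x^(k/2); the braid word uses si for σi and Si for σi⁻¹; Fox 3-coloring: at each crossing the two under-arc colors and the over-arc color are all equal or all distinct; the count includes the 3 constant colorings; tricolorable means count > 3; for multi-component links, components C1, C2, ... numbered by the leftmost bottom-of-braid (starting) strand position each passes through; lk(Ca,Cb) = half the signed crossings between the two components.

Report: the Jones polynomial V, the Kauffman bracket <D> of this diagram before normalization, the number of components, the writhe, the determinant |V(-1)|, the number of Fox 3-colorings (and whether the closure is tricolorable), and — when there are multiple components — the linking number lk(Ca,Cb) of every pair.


V(x) = -x^-4 + x^-3 + x^-1
bracket: A^-2 + A^6 - A^10, w = -2
1 component, writhe -2, over 4 crossings
det 3, colorings 9 of 3^4 — tricolorable
observation: V spans 3 powers of x: at least 3 crossings in any diagram


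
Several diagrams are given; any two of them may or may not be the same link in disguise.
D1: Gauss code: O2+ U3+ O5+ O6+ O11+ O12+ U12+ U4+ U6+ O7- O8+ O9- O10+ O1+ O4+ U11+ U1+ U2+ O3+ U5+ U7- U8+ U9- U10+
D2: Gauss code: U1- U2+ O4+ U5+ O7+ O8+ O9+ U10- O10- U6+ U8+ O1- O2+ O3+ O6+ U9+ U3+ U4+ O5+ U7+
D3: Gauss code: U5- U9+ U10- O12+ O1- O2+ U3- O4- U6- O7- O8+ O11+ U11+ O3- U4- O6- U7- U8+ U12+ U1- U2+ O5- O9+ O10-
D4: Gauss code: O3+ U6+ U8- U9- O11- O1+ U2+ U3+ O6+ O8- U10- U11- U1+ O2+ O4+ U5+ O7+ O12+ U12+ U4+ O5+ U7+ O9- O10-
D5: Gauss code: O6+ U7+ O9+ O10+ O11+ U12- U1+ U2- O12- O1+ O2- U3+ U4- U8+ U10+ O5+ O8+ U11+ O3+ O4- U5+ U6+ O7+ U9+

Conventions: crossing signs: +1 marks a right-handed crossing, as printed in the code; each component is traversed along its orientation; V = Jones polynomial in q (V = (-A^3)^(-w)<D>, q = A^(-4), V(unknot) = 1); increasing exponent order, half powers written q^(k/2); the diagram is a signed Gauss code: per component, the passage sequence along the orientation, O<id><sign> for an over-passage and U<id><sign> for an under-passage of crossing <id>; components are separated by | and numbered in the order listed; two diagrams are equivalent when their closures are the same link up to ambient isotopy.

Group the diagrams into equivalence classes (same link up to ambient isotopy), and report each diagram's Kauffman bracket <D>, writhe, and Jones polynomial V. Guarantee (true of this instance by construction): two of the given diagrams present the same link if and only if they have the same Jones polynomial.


classes: {D1, D2, D5} | {D3} | {D4}
V(D1) = q^2 + 2q^4 - 2q^5 + q^6 - 2q^7 + q^8  [12 crossings, <D> = A^-8 - 2A^-4 + 1 - 2A^4 + 2A^8 + A^16, w = +8]
V(D2) = q^2 + 2q^4 - 2q^5 + q^6 - 2q^7 + q^8  (w +6, c 10, <D> = A^-14 - 2A^-10 + A^-6 - 2A^-2 + 2A^2 + A^10)
V(D3) = -q^-4 + q^-3 + q^-1  (w -2, c 12, <D> = A^-2 + A^6 - A^10)
D4 (bracket -A^-4 + 1 + A^8; 12 crossings at w = +4): V = q + q^3 - q^4
V(D5) = q^2 + 2q^4 - 2q^5 + q^6 - 2q^7 + q^8  [12 crossings, <D> = A^-14 - 2A^-10 + A^-6 - 2A^-2 + 2A^2 + A^10, w = +6]
insight: 3 values of V(q) split the 5 diagrams


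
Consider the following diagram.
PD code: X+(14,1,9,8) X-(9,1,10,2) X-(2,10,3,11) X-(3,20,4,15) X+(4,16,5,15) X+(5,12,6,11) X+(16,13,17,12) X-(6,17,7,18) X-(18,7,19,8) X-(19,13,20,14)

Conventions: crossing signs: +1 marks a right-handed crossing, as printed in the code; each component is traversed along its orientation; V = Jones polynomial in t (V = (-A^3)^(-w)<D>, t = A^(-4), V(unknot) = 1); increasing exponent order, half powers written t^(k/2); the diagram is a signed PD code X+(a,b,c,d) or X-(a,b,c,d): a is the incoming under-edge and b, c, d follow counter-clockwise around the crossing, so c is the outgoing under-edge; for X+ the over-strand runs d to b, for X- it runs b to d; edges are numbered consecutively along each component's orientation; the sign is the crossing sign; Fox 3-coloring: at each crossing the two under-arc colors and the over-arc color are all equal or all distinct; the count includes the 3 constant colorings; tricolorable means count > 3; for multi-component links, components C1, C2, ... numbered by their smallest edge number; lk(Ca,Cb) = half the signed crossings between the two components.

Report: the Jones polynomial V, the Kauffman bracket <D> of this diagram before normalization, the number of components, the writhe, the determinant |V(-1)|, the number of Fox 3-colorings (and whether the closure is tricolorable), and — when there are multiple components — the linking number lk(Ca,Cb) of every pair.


V = t^-3 + t^-2 + t^-1 + 1
<D> = A^-6 + A^-2 + A^2 + A^6 (w = -2)
3 components over 10 crossings, w = -2
lk(C1,C2): 0
lk(C1,C3) = -1
linking number lk(C2,C3) = 0
9 Fox colorings among 3^10, |V(-1)| = 0: tricolorable
why: the 3 component pairs carry total linking -1


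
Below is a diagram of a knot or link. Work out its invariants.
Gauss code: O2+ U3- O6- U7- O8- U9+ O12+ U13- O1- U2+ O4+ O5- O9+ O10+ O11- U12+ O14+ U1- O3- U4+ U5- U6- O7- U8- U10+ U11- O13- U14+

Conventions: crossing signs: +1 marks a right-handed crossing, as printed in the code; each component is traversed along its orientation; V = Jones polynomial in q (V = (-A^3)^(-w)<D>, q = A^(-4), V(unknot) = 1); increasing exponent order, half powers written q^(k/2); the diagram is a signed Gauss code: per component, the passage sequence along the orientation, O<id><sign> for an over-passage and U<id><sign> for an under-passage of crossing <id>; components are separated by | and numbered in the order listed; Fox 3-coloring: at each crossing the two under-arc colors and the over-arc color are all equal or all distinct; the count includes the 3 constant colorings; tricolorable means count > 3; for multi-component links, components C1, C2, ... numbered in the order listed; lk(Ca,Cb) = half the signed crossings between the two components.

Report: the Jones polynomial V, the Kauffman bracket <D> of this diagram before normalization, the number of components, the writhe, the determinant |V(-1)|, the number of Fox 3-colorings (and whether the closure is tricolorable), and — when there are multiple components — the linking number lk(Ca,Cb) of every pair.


Jones polynomial: V(q) = q^-7 - 3q^-6 + 5q^-5 - 8q^-4 + 10q^-3 - 10q^-2 + 10q^-1 - 7 + 5q - 3q^2 + q^3
<D> = A^-18 - 3A^-14 + 5A^-10 - 7A^-6 + 10A^-2 - 10A^2 + 10A^6 - 8A^10 + 5A^14 - 3A^18 + A^22; writhe -2
components 1, writhe -2 (14 crossings)
3-colorings: 9 of 3^14, det 63 — tricolorable
note: the span of V is 10, forcing >= 10 crossings in any diagram


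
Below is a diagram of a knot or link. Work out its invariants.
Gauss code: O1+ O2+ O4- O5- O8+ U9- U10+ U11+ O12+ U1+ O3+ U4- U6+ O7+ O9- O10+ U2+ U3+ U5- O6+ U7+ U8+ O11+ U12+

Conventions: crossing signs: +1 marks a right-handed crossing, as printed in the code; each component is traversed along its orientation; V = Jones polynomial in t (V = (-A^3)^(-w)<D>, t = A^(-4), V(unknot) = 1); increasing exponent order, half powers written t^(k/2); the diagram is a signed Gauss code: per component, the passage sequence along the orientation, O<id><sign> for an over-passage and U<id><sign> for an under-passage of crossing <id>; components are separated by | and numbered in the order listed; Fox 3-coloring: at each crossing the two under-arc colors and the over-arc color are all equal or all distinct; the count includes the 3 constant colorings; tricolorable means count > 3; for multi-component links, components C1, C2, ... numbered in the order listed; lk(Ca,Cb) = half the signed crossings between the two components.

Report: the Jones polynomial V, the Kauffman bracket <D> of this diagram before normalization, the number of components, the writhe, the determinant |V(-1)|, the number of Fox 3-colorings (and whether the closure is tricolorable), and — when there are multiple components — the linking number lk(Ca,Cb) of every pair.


V(t) = t^2 + 2t^4 - 2t^5 + t^6 - 2t^7 + t^8
bracket: A^-14 - 2A^-10 + A^-6 - 2A^-2 + 2A^2 + A^10, w = +6
1 component, writhe +6, over 12 crossings
det 9, colorings 27 of 3^12 — tricolorable
observation: w = +6 (over 12 crossings) is diagram-only; (-A^3)^(-6) removes it from V


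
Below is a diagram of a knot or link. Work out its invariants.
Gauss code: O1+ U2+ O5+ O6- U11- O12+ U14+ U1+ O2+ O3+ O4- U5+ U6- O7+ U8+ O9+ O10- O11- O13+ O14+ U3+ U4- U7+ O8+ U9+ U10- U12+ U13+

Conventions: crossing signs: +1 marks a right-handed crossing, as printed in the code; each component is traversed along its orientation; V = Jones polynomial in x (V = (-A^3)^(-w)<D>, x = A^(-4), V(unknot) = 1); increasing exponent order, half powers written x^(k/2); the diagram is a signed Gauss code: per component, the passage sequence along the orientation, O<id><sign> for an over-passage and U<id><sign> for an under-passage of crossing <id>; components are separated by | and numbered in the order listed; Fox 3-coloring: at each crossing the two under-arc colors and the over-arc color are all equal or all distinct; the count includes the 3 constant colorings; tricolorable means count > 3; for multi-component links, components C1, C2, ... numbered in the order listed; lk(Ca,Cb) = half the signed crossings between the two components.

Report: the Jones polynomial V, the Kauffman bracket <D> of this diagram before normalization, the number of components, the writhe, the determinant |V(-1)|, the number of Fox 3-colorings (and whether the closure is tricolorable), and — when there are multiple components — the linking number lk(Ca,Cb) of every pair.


Jones polynomial: V(x) = x^2 + 2x^4 - 2x^5 + x^6 - 2x^7 + x^8
<D> = A^-14 - 2A^-10 + A^-6 - 2A^-2 + 2A^2 + A^10; writhe +6
components 1, writhe +6 (14 crossings)
3-colorings: 27 of 3^14, det 9 — tricolorable
note: the span of V is 6, forcing >= 6 crossings in any diagram
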